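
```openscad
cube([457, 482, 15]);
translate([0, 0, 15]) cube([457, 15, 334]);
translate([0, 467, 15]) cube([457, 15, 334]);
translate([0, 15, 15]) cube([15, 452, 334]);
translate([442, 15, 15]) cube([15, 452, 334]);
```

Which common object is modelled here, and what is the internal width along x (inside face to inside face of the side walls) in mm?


An open box. The internal width is 427 mm.

A 457×482 base slab with four walls standing on it — an open box. The base is 457 mm wide and the walls are 15 mm thick, so the internal width is 457 − 2 × 15 = 427 mm.


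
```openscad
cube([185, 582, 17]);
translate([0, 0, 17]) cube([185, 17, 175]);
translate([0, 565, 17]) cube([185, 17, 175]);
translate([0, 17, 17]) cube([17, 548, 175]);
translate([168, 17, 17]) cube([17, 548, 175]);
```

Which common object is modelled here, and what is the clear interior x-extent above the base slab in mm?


An open box. The internal width is 151 mm.

A 185×582 base slab with four walls standing on it — an open box. The base is 185 mm wide and the walls are 17 mm thick, so the internal width is 185 − 2 × 17 = 151 mm.


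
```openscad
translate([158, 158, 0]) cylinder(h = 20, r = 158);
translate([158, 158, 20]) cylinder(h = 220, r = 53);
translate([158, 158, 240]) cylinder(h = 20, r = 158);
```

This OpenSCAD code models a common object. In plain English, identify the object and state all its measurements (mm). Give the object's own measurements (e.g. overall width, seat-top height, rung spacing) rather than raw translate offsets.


A spool: two coaxial disc flanges of radius 158 mm and thickness 20 mm, joined by a core cylinder of radius 53 mm and height 220 mm. The lower flange rests on z = 0 and the three cylinders share a vertical axis.


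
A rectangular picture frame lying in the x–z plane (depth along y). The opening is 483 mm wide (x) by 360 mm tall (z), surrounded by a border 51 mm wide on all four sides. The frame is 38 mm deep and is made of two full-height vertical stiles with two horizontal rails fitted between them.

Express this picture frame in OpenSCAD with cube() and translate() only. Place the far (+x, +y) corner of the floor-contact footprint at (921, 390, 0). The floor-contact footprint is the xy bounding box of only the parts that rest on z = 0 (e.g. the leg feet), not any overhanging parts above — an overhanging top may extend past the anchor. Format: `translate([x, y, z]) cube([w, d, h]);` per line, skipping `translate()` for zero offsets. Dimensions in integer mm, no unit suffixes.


translate([336, 352, 0]) cube([51, 38, 462]);
translate([870, 352, 0]) cube([51, 38, 462]);
translate([387, 352, 0]) cube([483, 38, 51]);
translate([387, 352, 411]) cube([483, 38, 51]);


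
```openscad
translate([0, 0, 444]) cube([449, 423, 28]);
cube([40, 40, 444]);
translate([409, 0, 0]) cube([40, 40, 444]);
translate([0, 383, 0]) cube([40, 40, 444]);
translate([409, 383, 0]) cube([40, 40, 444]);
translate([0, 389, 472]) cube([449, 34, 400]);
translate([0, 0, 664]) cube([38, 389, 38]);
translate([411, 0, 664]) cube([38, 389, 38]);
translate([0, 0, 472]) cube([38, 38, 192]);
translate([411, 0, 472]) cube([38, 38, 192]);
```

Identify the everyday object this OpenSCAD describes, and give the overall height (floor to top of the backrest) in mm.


A chair. The overall height is 872 mm.

A slab on four corner posts with a tall panel at the back — a chair. The seat slab sits at z = 444 with thickness 28, and the 400 mm backrest starts at the seat top, so the overall height is 444 + 28 + 400 = 872 mm.


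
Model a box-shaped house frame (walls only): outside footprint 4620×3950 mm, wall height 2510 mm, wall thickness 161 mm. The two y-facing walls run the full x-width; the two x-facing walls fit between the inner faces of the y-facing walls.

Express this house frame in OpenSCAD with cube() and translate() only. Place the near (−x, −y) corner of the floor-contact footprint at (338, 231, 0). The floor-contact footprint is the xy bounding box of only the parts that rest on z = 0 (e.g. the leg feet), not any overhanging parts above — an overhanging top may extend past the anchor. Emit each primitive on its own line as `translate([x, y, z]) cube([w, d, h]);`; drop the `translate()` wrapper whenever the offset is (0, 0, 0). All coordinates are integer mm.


translate([338, 231, 0]) cube([4620, 161, 2510]);
translate([338, 4020, 0]) cube([4620, 161, 2510]);
translate([338, 392, 0]) cube([161, 3628, 2510]);
translate([4797, 392, 0]) cube([161, 3628, 2510]);


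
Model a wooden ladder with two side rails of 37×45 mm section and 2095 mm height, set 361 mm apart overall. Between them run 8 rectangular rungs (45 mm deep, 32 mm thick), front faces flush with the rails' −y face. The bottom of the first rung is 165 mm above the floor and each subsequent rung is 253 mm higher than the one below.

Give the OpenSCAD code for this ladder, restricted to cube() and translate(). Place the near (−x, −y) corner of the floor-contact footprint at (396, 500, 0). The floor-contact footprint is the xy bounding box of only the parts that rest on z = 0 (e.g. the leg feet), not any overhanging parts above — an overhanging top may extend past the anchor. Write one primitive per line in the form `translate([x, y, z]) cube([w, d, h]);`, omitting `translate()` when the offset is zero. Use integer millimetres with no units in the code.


// rung span = 361 - 2*37 = 287
// rung[k] z = 165 + k*253
translate([396, 500, 0]) cube([37, 45, 2095]);
translate([720, 500, 0]) cube([37, 45, 2095]);
translate([433, 500, 165]) cube([287, 45, 32]);
translate([433, 500, 418]) cube([287, 45, 32]);
translate([433, 500, 671]) cube([287, 45, 32]);
translate([433, 500, 924]) cube([287, 45, 32]);
translate([433, 500, 1177]) cube([287, 45, 32]);
translate([433, 500, 1430]) cube([287, 45, 32]);
translate([433, 500, 1683]) cube([287, 45, 32]);
translate([433, 500, 1936]) cube([287, 45, 32]);


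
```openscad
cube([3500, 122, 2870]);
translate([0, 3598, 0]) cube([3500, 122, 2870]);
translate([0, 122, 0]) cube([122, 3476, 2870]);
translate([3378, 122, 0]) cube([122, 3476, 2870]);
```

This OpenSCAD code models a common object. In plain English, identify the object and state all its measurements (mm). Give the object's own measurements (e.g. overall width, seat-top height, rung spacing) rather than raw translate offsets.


The wall frame of a small rectangular building: four walls, each 2870 mm tall and 122 mm thick, enclosing a footprint 3500 mm (x) by 3720 mm (y) outside-to-outside, with no floor or roof. The front and back walls (the −y and +y sides) span the full width; the two side walls fit between them.


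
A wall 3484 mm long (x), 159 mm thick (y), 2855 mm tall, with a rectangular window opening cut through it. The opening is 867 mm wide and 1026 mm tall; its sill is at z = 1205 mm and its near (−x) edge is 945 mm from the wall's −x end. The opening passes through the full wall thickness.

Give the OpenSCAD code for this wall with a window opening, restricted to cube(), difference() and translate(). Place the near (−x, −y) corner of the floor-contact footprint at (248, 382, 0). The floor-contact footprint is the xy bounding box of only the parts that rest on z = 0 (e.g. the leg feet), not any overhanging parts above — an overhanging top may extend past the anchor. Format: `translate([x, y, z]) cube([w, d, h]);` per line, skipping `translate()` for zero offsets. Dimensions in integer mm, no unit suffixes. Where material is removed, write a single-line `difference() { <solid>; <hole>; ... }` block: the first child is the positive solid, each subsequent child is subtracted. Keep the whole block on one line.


difference() { translate([248, 382, 0]) cube([3484, 159, 2855]); translate([1193, 382, 1205]) cube([867, 159, 1026]); }


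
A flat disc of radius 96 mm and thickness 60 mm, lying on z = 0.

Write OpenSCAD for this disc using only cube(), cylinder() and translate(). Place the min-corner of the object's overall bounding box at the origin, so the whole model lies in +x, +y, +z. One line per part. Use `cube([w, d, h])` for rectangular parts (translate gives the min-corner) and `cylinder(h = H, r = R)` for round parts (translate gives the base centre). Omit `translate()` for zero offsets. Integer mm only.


translate([96, 96, 0]) cylinder(h = 60, r = 96);


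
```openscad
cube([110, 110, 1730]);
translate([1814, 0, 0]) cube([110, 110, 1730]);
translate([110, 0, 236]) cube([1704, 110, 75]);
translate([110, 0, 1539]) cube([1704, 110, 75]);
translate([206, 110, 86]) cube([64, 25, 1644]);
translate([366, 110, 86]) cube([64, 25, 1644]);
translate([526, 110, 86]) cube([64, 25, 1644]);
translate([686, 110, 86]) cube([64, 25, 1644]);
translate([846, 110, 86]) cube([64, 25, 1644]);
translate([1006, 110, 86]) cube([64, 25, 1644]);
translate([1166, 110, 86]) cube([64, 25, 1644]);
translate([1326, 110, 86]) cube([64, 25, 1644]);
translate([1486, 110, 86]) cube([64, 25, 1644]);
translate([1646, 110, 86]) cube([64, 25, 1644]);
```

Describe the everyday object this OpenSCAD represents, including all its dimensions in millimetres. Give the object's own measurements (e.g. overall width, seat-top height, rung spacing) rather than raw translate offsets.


A fence section. Two 110×110 mm posts, 1730 mm tall, stand on the floor with a clear span of 1704 mm between their inner faces. Two horizontal rails of 110×75 mm section span the gap between the posts with their undersides at z = 236 mm and z = 1539 mm, flush with the posts' −y face. 10 pickets, each 64 mm wide, 25 mm thick and 1644 mm tall, are fixed to the +y face of the rails with their bottoms at z = 86 mm, spaced across the span with a 96 mm gap after the −x post and between neighbouring pickets, with 104 mm left before the +x post.


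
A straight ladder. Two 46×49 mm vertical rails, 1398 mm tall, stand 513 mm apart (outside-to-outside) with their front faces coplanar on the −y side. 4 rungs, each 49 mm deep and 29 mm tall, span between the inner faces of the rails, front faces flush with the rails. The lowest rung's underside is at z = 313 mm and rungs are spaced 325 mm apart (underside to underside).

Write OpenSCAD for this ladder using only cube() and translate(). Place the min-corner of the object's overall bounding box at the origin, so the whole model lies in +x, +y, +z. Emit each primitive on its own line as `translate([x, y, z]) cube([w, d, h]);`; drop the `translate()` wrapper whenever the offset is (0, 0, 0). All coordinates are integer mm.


// rung span = 513 - 2*46 = 421
// rung[k] z = 313 + k*325
cube([46, 49, 1398]);
translate([467, 0, 0]) cube([46, 49, 1398]);
translate([46, 0, 313]) cube([421, 49, 29]);
translate([46, 0, 638]) cube([421, 49, 29]);
translate([46, 0, 963]) cube([421, 49, 29]);
translate([46, 0, 1288]) cube([421, 49, 29]);


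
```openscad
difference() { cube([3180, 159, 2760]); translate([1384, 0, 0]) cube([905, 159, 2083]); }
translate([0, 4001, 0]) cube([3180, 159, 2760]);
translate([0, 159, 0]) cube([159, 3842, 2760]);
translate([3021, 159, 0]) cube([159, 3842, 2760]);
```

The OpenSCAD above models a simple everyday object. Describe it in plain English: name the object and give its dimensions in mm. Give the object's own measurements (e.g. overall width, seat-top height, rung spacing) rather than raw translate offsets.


A single room: four walls, each 2760 mm tall and 159 mm thick, enclosing an outside footprint 3180×4160 mm (x × y), no floor or roof. The front and back walls (−y and +y sides) run the full x-width; the side walls fit between their inner faces. A door opening 905 mm wide and 2083 mm tall is cut through the front wall from the floor up, its −x edge 1384 mm from the wall's −x end.


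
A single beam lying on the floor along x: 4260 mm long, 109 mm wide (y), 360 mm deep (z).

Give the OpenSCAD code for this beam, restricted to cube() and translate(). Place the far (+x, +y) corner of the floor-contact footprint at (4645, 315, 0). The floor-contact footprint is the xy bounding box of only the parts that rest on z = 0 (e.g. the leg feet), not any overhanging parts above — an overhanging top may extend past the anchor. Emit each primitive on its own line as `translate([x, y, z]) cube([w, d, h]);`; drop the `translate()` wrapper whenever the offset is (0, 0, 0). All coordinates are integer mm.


translate([385, 206, 0]) cube([4260, 109, 360]);


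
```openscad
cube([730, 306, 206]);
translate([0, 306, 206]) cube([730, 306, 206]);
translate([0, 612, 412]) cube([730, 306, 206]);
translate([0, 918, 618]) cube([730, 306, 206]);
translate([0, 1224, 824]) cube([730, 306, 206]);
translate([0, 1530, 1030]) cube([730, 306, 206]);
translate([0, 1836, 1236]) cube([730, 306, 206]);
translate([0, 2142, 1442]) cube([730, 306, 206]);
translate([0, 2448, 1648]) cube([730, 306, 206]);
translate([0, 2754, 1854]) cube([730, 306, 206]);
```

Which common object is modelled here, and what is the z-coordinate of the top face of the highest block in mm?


A staircase. The total rise is 2060 mm.

10 identical blocks, each offset up and back from the previous — a staircase. Each step is 206 mm tall and there are 10 of them, so the total rise is 10 × 206 = 2060 mm.


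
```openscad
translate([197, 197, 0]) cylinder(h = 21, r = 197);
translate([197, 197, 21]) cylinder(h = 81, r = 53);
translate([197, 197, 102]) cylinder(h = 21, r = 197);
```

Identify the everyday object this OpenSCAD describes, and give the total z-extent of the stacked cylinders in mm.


A spool. The overall height is 123 mm.

Three coaxial cylinders, large–small–large — a spool. Two 21 mm flanges and a 81 mm core give 21 + 81 + 21 = 123 mm.


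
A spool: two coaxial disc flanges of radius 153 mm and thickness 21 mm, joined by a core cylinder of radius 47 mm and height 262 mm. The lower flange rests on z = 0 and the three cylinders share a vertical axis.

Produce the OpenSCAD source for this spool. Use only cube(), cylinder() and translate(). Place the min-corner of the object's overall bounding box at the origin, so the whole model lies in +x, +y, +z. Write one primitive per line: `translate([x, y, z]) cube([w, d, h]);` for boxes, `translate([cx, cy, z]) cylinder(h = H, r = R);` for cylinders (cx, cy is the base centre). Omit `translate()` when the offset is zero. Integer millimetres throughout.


translate([153, 153, 0]) cylinder(h = 21, r = 153);
translate([153, 153, 21]) cylinder(h = 262, r = 47);
translate([153, 153, 283]) cylinder(h = 21, r = 153);


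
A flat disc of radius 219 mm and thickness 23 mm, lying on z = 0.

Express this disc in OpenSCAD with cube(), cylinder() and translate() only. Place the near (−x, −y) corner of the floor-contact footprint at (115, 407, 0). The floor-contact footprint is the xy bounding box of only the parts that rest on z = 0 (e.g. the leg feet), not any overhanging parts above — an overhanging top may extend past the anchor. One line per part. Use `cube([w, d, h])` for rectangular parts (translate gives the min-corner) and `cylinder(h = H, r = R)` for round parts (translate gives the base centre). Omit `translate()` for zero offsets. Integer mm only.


translate([334, 626, 0]) cylinder(h = 23, r = 219);


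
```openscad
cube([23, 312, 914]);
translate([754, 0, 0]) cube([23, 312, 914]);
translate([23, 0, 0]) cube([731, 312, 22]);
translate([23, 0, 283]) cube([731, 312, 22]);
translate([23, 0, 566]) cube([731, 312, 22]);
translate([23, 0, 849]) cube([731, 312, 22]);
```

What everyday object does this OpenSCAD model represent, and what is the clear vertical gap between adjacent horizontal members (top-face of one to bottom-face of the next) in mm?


A bookshelf. The clear shelf gap is 261 mm.

Two tall side panels with 4 horizontal boards between them — a bookshelf. The first two shelf undersides are at z = 0 and z = 283; with shelf thickness 22, the clear gap is 283 − 0 − 22 = 261 mm.


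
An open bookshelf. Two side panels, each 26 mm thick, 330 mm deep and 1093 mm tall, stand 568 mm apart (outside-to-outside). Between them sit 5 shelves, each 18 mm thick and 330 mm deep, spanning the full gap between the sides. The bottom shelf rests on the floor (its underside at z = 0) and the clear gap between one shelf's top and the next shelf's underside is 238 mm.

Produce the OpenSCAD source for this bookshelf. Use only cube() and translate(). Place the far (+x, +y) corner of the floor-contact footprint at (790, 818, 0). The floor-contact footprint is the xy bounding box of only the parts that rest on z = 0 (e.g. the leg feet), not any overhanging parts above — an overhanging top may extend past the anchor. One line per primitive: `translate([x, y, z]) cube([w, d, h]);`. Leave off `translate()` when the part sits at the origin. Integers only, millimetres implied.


translate([222, 488, 0]) cube([26, 330, 1093]);
translate([764, 488, 0]) cube([26, 330, 1093]);
translate([248, 488, 0]) cube([516, 330, 18]);
translate([248, 488, 256]) cube([516, 330, 18]);
translate([248, 488, 512]) cube([516, 330, 18]);
translate([248, 488, 768]) cube([516, 330, 18]);
translate([248, 488, 1024]) cube([516, 330, 18]);


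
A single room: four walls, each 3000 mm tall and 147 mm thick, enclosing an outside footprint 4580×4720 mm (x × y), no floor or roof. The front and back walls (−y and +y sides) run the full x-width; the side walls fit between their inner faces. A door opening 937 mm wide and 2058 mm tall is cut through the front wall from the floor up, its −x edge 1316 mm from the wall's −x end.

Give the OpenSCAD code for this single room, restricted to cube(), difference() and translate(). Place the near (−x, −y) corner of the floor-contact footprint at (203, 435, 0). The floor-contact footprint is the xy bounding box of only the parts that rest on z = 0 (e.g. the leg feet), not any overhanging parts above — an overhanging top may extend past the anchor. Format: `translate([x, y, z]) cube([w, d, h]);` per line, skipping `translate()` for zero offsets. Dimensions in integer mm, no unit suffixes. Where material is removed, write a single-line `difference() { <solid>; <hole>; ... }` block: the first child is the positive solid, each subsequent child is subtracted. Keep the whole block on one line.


difference() { translate([203, 435, 0]) cube([4580, 147, 3000]); translate([1519, 435, 0]) cube([937, 147, 2058]); }
translate([203, 5008, 0]) cube([4580, 147, 3000]);
translate([203, 582, 0]) cube([147, 4426, 3000]);
translate([4636, 582, 0]) cube([147, 4426, 3000]);


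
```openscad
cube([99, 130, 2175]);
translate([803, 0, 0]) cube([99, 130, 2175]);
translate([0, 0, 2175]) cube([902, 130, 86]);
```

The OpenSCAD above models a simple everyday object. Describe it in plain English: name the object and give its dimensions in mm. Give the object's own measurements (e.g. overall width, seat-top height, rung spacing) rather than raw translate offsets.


A door frame. The clear opening is 704 mm wide and 2175 mm high. Two 99 mm wide jambs, 130 mm deep, stand either side of the opening from the floor to the top of the opening. A 86 mm thick head sits across the top of both jambs, spanning the full outside width of the frame.


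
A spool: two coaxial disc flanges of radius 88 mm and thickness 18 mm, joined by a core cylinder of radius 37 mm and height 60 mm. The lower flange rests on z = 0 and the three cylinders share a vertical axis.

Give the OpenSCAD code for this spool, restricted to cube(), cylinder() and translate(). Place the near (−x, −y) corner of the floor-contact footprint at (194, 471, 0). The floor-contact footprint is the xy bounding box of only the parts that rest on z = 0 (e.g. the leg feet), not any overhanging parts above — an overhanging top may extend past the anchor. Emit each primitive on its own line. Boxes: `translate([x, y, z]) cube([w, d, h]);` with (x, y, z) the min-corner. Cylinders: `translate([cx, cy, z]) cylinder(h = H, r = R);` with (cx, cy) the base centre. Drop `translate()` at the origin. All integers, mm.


translate([282, 559, 0]) cylinder(h = 18, r = 88);
translate([282, 559, 18]) cylinder(h = 60, r = 37);
translate([282, 559, 78]) cylinder(h = 18, r = 88);


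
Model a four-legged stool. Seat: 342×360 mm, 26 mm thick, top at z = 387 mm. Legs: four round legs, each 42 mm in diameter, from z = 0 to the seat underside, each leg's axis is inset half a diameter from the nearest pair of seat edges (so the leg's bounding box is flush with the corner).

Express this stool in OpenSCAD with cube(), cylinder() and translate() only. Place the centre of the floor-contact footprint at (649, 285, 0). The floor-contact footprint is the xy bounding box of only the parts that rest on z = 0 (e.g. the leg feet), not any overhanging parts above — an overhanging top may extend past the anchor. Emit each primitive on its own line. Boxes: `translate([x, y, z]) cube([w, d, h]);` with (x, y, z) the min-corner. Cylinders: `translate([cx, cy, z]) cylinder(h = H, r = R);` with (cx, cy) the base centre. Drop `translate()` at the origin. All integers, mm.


translate([478, 105, 361]) cube([342, 360, 26]);
translate([499, 126, 0]) cylinder(h = 361, r = 21);
translate([799, 126, 0]) cylinder(h = 361, r = 21);
translate([499, 444, 0]) cylinder(h = 361, r = 21);
translate([799, 444, 0]) cylinder(h = 361, r = 21);


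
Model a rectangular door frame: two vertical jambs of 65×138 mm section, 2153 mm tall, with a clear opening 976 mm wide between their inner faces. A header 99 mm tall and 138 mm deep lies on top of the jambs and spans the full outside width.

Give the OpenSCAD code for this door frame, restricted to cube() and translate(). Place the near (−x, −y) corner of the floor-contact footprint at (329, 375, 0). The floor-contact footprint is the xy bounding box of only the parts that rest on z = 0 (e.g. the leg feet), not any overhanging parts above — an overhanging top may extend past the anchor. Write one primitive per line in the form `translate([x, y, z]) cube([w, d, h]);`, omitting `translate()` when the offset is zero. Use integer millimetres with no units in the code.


translate([329, 375, 0]) cube([65, 138, 2153]);
translate([1370, 375, 0]) cube([65, 138, 2153]);
translate([329, 375, 2153]) cube([1106, 138, 99]);


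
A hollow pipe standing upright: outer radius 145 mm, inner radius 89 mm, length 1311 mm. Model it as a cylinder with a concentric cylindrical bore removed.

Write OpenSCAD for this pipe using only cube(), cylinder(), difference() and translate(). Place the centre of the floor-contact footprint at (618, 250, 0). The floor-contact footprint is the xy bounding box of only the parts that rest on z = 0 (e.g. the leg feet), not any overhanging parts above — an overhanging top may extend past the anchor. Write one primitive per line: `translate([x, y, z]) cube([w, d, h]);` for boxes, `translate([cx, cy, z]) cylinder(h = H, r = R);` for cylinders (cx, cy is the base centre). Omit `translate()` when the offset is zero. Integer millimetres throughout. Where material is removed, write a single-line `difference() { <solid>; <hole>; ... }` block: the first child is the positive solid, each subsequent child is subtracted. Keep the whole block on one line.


difference() { translate([618, 250, 0]) cylinder(h = 1311, r = 145); translate([618, 250, 0]) cylinder(h = 1311, r = 89); }


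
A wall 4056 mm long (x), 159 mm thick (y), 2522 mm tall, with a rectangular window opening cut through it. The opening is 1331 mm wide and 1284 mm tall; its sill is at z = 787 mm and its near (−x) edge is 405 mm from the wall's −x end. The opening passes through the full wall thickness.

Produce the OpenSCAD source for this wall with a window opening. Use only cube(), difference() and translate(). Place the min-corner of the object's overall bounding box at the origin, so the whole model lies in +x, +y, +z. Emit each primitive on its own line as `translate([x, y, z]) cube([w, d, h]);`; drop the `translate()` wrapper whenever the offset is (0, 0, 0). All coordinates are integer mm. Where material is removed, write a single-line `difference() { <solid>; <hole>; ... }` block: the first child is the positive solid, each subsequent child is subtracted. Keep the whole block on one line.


difference() { cube([4056, 159, 2522]); translate([405, 0, 787]) cube([1331, 159, 1284]); }


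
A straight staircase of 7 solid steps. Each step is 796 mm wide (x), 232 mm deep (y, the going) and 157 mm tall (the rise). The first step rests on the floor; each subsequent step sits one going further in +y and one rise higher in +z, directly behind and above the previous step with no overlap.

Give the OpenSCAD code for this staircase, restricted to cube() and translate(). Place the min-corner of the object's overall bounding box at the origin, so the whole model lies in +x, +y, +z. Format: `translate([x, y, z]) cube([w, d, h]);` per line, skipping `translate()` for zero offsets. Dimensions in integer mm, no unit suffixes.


cube([796, 232, 157]);
translate([0, 232, 157]) cube([796, 232, 157]);
translate([0, 464, 314]) cube([796, 232, 157]);
translate([0, 696, 471]) cube([796, 232, 157]);
translate([0, 928, 628]) cube([796, 232, 157]);
translate([0, 1160, 785]) cube([796, 232, 157]);
translate([0, 1392, 942]) cube([796, 232, 157]);


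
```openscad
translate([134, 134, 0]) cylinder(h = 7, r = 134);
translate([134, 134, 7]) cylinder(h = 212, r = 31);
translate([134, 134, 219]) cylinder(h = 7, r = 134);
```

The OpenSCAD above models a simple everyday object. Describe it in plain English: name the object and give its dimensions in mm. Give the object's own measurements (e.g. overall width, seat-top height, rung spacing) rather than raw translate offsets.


A spool: two coaxial disc flanges of radius 134 mm and thickness 7 mm, joined by a core cylinder of radius 31 mm and height 212 mm. The lower flange rests on z = 0 and the three cylinders share a vertical axis.


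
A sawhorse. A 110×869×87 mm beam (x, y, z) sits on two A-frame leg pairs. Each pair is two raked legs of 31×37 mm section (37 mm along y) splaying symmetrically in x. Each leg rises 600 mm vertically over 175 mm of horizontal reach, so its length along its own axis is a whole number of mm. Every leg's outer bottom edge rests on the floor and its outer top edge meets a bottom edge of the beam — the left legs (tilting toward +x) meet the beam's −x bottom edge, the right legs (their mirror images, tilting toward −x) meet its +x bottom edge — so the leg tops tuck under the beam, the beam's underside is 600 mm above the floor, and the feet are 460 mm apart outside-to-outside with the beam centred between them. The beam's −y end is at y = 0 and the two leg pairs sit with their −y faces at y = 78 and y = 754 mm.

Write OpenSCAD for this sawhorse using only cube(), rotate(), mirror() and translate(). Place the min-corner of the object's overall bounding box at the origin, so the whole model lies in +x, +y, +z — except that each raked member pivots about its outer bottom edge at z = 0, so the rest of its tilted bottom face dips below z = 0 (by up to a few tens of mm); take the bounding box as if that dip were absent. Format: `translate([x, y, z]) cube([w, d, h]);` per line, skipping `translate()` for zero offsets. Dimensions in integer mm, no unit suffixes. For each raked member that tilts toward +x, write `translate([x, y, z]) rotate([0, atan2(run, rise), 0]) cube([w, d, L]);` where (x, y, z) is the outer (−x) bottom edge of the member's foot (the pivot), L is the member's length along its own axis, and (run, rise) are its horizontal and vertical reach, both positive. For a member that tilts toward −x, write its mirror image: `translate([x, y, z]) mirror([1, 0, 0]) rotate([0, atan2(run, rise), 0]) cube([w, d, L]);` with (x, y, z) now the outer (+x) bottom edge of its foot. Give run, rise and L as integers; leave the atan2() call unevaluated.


// leg length = √(175² + 600²) = 625
// right-leg outer foot x = 2·175 + 110 = 460
// beam min-corner = (175, 0, 600)
translate([175, 0, 600]) cube([110, 869, 87]);
translate([0, 78, 0]) rotate([0, atan2(175, 600), 0]) cube([31, 37, 625]);
translate([460, 78, 0]) mirror([1, 0, 0]) rotate([0, atan2(175, 600), 0]) cube([31, 37, 625]);
translate([0, 754, 0]) rotate([0, atan2(175, 600), 0]) cube([31, 37, 625]);
translate([460, 754, 0]) mirror([1, 0, 0]) rotate([0, atan2(175, 600), 0]) cube([31, 37, 625]);


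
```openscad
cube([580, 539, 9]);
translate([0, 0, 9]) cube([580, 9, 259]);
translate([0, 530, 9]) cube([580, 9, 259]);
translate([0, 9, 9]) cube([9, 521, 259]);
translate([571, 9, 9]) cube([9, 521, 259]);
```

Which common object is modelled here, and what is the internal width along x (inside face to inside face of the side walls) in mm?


An open box. The internal width is 562 mm.

A 580×539 base slab with four walls standing on it — an open box. The base is 580 mm wide and the walls are 9 mm thick, so the internal width is 580 − 2 × 9 = 562 mm.


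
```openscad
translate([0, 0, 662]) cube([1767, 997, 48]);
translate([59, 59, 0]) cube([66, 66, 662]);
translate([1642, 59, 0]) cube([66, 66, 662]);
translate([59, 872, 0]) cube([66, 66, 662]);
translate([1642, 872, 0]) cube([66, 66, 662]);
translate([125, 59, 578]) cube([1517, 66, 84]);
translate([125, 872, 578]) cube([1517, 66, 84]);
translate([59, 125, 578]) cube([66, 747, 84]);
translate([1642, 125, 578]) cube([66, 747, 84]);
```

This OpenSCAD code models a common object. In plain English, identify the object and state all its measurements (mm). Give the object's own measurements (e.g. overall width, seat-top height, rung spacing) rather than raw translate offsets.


A rectangular dining table. The top is 1767×997×48 mm with its upper surface at z = 710 mm. It stands on four 66×66 mm square legs, each inset 59 mm from the nearest pair of top edges, running from the floor to the underside of the top. Four apron rails, 66 mm thick and 84 mm tall, run between adjacent legs with their top edges flush with the underside of the top and their outer faces flush with the legs' outer faces.


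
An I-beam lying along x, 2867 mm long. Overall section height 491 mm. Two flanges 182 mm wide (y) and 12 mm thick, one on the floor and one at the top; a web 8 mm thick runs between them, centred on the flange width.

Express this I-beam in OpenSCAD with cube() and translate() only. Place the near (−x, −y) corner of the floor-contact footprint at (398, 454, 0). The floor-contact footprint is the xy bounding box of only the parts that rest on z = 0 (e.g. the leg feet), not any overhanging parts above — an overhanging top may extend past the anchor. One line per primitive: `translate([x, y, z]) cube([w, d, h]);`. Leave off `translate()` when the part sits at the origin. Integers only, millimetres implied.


translate([398, 454, 0]) cube([2867, 182, 12]);
translate([398, 541, 12]) cube([2867, 8, 467]);
translate([398, 454, 479]) cube([2867, 182, 12]);


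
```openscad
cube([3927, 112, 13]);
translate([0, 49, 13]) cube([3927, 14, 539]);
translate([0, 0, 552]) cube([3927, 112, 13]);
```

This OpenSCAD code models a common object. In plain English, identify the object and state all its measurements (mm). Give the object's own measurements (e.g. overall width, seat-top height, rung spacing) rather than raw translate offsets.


An I-beam lying along x, 3927 mm long. Overall section height 565 mm. Two flanges 112 mm wide (y) and 13 mm thick, one on the floor and one at the top; a web 14 mm thick runs between them, centred on the flange width.


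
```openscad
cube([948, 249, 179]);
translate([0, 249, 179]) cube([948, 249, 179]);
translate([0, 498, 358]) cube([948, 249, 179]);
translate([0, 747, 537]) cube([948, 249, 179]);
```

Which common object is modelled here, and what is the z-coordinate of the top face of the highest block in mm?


A staircase. The total rise is 716 mm.

4 identical blocks, each offset up and back from the previous — a staircase. Each step is 179 mm tall and there are 4 of them, so the total rise is 4 × 179 = 716 mm.


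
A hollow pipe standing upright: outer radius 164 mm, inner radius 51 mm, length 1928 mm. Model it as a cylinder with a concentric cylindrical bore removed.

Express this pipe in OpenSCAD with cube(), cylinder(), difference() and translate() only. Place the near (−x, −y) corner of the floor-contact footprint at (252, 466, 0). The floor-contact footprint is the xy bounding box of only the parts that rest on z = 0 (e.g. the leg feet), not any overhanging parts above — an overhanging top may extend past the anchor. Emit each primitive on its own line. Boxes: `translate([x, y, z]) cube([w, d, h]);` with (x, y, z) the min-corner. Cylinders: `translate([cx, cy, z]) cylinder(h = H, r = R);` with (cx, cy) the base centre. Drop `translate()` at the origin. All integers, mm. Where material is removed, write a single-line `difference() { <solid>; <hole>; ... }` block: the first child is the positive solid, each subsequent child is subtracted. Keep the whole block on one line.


difference() { translate([416, 630, 0]) cylinder(h = 1928, r = 164); translate([416, 630, 0]) cylinder(h = 1928, r = 51); }


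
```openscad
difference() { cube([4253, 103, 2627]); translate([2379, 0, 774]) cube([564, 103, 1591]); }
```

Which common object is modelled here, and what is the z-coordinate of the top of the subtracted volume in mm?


A wall with a window opening. The window head height is 2365 mm.

A wall with a rectangular opening subtracted — a window. Sill at z = 774, opening 1591 mm tall, so the head is at 774 + 1591 = 2365 mm.


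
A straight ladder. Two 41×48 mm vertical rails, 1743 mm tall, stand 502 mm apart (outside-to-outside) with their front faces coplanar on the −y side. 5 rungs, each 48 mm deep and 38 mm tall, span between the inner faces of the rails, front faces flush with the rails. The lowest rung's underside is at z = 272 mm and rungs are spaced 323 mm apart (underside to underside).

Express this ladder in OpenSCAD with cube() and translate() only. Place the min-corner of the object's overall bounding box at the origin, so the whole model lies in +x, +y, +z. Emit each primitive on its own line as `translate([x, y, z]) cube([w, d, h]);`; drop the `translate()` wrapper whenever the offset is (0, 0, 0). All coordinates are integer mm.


// rung span = 502 - 2*41 = 420
// rung[k] z = 272 + k*323
cube([41, 48, 1743]);
translate([461, 0, 0]) cube([41, 48, 1743]);
translate([41, 0, 272]) cube([420, 48, 38]);
translate([41, 0, 595]) cube([420, 48, 38]);
translate([41, 0, 918]) cube([420, 48, 38]);
translate([41, 0, 1241]) cube([420, 48, 38]);
translate([41, 0, 1564]) cube([420, 48, 38]);


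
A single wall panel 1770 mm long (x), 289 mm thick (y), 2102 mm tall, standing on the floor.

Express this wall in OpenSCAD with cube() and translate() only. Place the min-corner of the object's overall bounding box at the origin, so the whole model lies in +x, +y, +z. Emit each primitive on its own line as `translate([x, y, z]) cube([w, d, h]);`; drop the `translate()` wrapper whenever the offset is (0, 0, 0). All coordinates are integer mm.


cube([1770, 289, 2102]);


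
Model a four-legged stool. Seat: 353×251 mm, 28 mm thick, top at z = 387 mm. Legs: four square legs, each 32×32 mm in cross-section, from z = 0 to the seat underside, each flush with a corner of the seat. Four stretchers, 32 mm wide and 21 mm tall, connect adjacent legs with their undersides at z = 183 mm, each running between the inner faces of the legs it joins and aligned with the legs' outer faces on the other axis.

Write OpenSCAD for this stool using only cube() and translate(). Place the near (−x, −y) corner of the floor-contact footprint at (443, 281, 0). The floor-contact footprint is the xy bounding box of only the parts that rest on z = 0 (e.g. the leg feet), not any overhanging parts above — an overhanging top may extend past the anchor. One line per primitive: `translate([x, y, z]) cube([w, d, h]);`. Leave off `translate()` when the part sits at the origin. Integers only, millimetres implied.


translate([443, 281, 359]) cube([353, 251, 28]);
translate([443, 281, 0]) cube([32, 32, 359]);
translate([764, 281, 0]) cube([32, 32, 359]);
translate([443, 500, 0]) cube([32, 32, 359]);
translate([764, 500, 0]) cube([32, 32, 359]);
translate([475, 281, 183]) cube([289, 32, 21]);
translate([475, 500, 183]) cube([289, 32, 21]);
translate([443, 313, 183]) cube([32, 187, 21]);
translate([764, 313, 183]) cube([32, 187, 21]);


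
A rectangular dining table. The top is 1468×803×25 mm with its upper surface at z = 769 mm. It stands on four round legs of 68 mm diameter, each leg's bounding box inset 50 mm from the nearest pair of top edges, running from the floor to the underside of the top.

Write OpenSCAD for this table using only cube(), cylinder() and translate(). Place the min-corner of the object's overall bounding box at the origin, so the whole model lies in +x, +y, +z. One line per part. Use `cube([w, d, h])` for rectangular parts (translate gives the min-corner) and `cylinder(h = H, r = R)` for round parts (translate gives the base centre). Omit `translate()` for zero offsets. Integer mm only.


translate([0, 0, 744]) cube([1468, 803, 25]);
translate([84, 84, 0]) cylinder(h = 744, r = 34);
translate([1384, 84, 0]) cylinder(h = 744, r = 34);
translate([84, 719, 0]) cylinder(h = 744, r = 34);
translate([1384, 719, 0]) cylinder(h = 744, r = 34);


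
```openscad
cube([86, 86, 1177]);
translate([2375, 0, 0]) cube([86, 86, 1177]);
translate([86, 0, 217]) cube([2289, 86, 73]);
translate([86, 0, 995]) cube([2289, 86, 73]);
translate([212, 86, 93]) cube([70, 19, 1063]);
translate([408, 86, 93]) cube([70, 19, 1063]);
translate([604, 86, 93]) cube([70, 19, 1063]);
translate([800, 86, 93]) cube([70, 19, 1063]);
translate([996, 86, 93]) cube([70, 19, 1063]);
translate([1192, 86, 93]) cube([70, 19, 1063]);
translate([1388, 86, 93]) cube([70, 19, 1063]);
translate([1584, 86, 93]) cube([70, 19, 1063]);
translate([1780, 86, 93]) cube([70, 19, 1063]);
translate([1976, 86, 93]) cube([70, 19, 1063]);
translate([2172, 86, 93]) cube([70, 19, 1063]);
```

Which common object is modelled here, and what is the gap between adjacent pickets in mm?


A fence section. The picket gap is 126 mm.

Two posts, two rails, 11 pickets — a fence section. Span 2289 mm holds 11 pickets of 70 mm with 12 equal gaps: ⌊(2289 − 11·70) / 12⌋ = 126 mm.


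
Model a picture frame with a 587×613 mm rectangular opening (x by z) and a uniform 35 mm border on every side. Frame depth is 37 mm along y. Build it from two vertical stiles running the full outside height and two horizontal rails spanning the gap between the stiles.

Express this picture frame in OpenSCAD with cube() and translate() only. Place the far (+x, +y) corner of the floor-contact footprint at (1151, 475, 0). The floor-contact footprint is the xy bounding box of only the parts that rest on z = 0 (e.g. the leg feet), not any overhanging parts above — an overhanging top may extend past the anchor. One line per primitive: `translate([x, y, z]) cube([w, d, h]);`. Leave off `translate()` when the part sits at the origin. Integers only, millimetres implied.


translate([494, 438, 0]) cube([35, 37, 683]);
translate([1116, 438, 0]) cube([35, 37, 683]);
translate([529, 438, 0]) cube([587, 37, 35]);
translate([529, 438, 648]) cube([587, 37, 35]);


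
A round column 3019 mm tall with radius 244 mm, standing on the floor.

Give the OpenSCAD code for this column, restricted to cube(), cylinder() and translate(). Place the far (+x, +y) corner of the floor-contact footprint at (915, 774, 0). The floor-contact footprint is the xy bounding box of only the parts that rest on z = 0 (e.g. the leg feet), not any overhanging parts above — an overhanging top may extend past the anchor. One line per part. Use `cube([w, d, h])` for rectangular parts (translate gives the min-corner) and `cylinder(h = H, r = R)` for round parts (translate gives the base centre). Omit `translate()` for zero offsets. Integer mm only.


translate([671, 530, 0]) cylinder(h = 3019, r = 244);


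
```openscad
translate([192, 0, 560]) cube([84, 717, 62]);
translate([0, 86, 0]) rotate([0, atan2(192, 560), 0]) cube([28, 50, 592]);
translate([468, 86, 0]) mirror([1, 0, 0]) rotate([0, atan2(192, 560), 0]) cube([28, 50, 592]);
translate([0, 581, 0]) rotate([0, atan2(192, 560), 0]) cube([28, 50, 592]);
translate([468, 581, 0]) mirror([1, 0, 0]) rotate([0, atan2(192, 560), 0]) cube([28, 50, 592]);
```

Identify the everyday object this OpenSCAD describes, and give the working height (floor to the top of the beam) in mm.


A sawhorse. The overall height is 622 mm.

A beam across two mirrored pairs of raked legs — a sawhorse. The beam's underside is at z = 560 (matching the legs' vertical rise in atan2(192, 560)) and the beam is 62 mm tall, so its top is at 560 + 62 = 622 mm. The raked legs top out at the beam's underside, so that is the highest point.
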